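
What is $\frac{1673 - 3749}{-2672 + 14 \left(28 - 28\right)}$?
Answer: $\frac{519}{668} \approx 0.77695$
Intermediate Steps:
$\frac{1673 - 3749}{-2672 + 14 \left(28 - 28\right)} = - \frac{2076}{-2672 + 14 \cdot 0} = - \frac{2076}{-2672 + 0} = - \frac{2076}{-2672} = \left(-2076\right) \left(- \frac{1}{2672}\right) = \frac{519}{668}$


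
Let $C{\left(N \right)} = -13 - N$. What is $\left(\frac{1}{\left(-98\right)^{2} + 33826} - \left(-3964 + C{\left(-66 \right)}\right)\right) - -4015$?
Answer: $\frac{344226181}{43430} \approx 7926.0$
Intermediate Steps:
$\left(\frac{1}{\left(-98\right)^{2} + 33826} - \left(-3964 + C{\left(-66 \right)}\right)\right) - -4015 = \left(\frac{1}{\left(-98\right)^{2} + 33826} + \left(3964 - \left(-13 - -66\right)\right)\right) - -4015 = \left(\frac{1}{9604 + 33826} + \left(3964 - \left(-13 + 66\right)\right)\right) + \left(-3402 + 7417\right) = \left(\frac{1}{43430} + \left(3964 - 53\right)\right) + 4015 = \left(\frac{1}{43430} + 3911\right) + 4015 = \frac{169854731}{43430} + 4015 = \frac{344226181}{43430}$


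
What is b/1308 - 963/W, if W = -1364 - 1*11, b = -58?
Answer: 589927/899250 ≈ 0.65602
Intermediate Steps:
W = -1375 (W = -1364 - 11 = -1375)
b/1308 - 963/W = -58/1308 - 963/(-1375) = -58*1/1308 - 963*(-1/1375) = -29/654 + 963/1375 = 589927/899250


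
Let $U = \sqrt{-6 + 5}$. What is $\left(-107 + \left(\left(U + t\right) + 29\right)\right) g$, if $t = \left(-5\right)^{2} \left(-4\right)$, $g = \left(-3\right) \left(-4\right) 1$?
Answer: $-2136 + 12 i \approx -2136.0 + 12.0 i$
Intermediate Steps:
$U = i$ ($U = \sqrt{-1} = i \approx 1.0 i$)
$g = 12$ ($g = 12 \cdot 1 = 12$)
$t = -100$ ($t = 25 \left(-4\right) = -100$)
$\left(-107 + \left(\left(U + t\right) + 29\right)\right) g = \left(-107 - \left(71 - i\right)\right) 12 = \left(-178 + i\right) 12 = -2136 + 12 i$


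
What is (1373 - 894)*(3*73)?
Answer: 104901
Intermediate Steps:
(1373 - 894)*(3*73) = 479*219 = 104901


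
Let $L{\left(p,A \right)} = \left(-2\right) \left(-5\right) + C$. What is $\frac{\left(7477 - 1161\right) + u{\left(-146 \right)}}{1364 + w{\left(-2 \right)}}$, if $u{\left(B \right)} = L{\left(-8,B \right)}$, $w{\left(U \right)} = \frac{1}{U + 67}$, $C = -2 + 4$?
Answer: $\frac{411320}{88661} \approx 4.6392$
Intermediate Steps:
$C = 2$
$w{\left(U \right)} = \frac{1}{67 + U}$
$L{\left(p,A \right)} = 12$ ($L{\left(p,A \right)} = \left(-2\right) \left(-5\right) + 2 = 10 + 2 = 12$)
$u{\left(B \right)} = 12$
$\frac{\left(7477 - 1161\right) + u{\left(-146 \right)}}{1364 + w{\left(-2 \right)}} = \frac{\left(7477 - 1161\right) + 12}{1364 + \frac{1}{67 - 2}} = \frac{6316 + 12}{1364 + \frac{1}{65}} = \frac{6328}{1364 + \frac{1}{65}} = \frac{6328}{\frac{88661}{65}} = 6328 \cdot \frac{65}{88661} = \frac{411320}{88661}$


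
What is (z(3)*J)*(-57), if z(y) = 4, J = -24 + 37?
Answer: -2964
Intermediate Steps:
J = 13
(z(3)*J)*(-57) = (4*13)*(-57) = 52*(-57) = -2964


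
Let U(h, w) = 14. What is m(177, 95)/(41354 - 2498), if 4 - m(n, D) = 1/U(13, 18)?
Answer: 55/543984 ≈ 0.00010111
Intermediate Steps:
m(n, D) = 55/14 (m(n, D) = 4 - 1/14 = 55/14)
m(177, 95)/(41354 - 2498) = 55/(14*(41354 - 2498)) = (55/14)/38856 = (55/14)*(1/38856) = 55/543984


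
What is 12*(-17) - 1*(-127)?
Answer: -77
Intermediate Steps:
12*(-17) - 1*(-127) = -204 + 127 = -77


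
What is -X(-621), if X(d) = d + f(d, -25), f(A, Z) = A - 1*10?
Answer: 1252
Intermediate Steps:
f(A, Z) = -10 + A (f(A, Z) = A - 10 = -10 + A)
X(d) = -10 + 2*d (X(d) = d + (-10 + d) = -10 + 2*d)
-X(-621) = -(-10 + 2*(-621)) = -(-10 - 1242) = -1*(-1252) = 1252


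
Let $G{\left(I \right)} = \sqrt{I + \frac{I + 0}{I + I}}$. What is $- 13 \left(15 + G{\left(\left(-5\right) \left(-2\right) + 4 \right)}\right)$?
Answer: $-195 - \frac{13 \sqrt{58}}{2} \approx -244.5$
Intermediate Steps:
$G{\left(I \right)} = \sqrt{\frac{1}{2} + I}$ ($G{\left(I \right)} = \sqrt{I + \frac{I}{2 I}} = \sqrt{I + I \frac{1}{2 I}} = \sqrt{I + \frac{1}{2}} = \sqrt{\frac{1}{2} + I}$)
$- 13 \left(15 + G{\left(\left(-5\right) \left(-2\right) + 4 \right)}\right) = - 13 \left(15 + \frac{\sqrt{2 + 4 \left(\left(-5\right) \left(-2\right) + 4\right)}}{2}\right) = - 13 \left(15 + \frac{\sqrt{2 + 4 \left(10 + 4\right)}}{2}\right) = - 13 \left(15 + \frac{\sqrt{2 + 4 \cdot 14}}{2}\right) = - 13 \left(15 + \frac{\sqrt{2 + 56}}{2}\right) = - 13 \left(15 + \frac{\sqrt{58}}{2}\right) = -195 - \frac{13 \sqrt{58}}{2}$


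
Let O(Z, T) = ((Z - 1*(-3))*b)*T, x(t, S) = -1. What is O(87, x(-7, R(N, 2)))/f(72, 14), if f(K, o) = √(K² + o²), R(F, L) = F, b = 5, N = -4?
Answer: -45*√1345/269 ≈ -6.1351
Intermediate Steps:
O(Z, T) = T*(15 + 5*Z) (O(Z, T) = ((Z - 1*(-3))*5)*T = ((Z + 3)*5)*T = ((3 + Z)*5)*T = (15 + 5*Z)*T = T*(15 + 5*Z))
O(87, x(-7, R(N, 2)))/f(72, 14) = (5*(-1)*(3 + 87))/(√(72² + 14²)) = (5*(-1)*90)/(√(5184 + 196)) = -450*√1345/2690 = -45*√1345/269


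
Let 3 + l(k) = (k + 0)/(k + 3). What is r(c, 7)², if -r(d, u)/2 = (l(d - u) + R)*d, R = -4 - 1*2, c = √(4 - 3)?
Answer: 196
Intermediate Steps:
c = 1 (c = √1 = 1)
l(k) = -3 + k/(3 + k) (l(k) = -3 + (k + 0)/(k + 3) = -3 + k/(3 + k))
R = -6 (R = -4 - 2 = -6)
r(d, u) = -2*d*(-6 + (-9 - 2*d + 2*u)/(3 + d - u)) (r(d, u) = -2*((-9 - 2*(d - u))/(3 + (d - u)) - 6)*d = -2*((-9 + (-2*d + 2*u))/(3 + d - u) - 6)*d = -2*((-9 - 2*d + 2*u)/(3 + d - u) - 6)*d = -2*(-6 + (-9 - 2*d + 2*u)/(3 + d - u))*d = -2*d*(-6 + (-9 - 2*d + 2*u)/(3 + d - u)))
r(c, 7)² = (2*1*(-27 - 8*1 + 8*7)/(-3 + 7 - 1*1))² = (2*1*(-27 - 8 + 56)/(-3 + 7 - 1))² = (2*1*21/3)² = (2*1*(⅓)*21)² = 14² = 196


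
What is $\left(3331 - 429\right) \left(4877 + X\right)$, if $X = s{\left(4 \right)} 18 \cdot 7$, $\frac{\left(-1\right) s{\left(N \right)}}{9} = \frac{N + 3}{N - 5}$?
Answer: $37189130$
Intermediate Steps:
$s{\left(N \right)} = - \frac{9 \left(3 + N\right)}{-5 + N}$ ($s{\left(N \right)} = - 9 \frac{N + 3}{N - 5} = - 9 \frac{3 + N}{-5 + N} = - \frac{9 \left(3 + N\right)}{-5 + N}$)
$X = 7938$ ($X = \frac{9 \left(-3 - 4\right)}{-5 + 4} \cdot 18 \cdot 7 = \frac{9 \left(-3 - 4\right)}{-1} \cdot 18 \cdot 7 = 9 \left(-1\right) \left(-7\right) 18 \cdot 7 = 63 \cdot 18 \cdot 7 = 1134 \cdot 7 = 7938$)
$\left(3331 - 429\right) \left(4877 + X\right) = \left(3331 - 429\right) \left(4877 + 7938\right) = 2902 \cdot 12815 = 37189130$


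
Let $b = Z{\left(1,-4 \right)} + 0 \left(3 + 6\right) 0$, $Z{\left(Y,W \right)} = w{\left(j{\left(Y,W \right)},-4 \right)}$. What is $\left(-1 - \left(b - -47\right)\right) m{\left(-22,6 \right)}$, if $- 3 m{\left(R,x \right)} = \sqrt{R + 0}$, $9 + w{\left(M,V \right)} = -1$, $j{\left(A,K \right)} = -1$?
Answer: $\frac{38 i \sqrt{22}}{3} \approx 59.412 i$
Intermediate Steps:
$w{\left(M,V \right)} = -10$ ($w{\left(M,V \right)} = -9 - 1 = -10$)
$Z{\left(Y,W \right)} = -10$
$m{\left(R,x \right)} = - \frac{\sqrt{R}}{3}$ ($m{\left(R,x \right)} = - \frac{\sqrt{R + 0}}{3} = - \frac{\sqrt{R}}{3}$)
$b = -10$ ($b = -10 + 0 \left(3 + 6\right) 0 = -10 + 0 \cdot 9 \cdot 0 = -10 + 0 \cdot 0 = -10 + 0 = -10$)
$\left(-1 - \left(b - -47\right)\right) m{\left(-22,6 \right)} = \left(-1 - \left(-10 - -47\right)\right) \left(- \frac{\sqrt{-22}}{3}\right) = \left(-1 - \left(-10 + 47\right)\right) \left(- \frac{i \sqrt{22}}{3}\right) = \left(-1 - 37\right) \left(- \frac{i \sqrt{22}}{3}\right) = - 38 \left(- \frac{i \sqrt{22}}{3}\right) = \frac{38 i \sqrt{22}}{3}$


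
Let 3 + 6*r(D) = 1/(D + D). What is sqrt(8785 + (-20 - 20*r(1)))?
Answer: 4*sqrt(4935)/3 ≈ 93.666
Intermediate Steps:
r(D) = -1/2 + 1/(12*D) (r(D) = -1/2 + 1/(6*(D + D)) = -1/2 + 1/(6*((2*D))) = -1/2 + (1/(2*D))/6 = -1/2 + 1/(12*D))
sqrt(8785 + (-20 - 20*r(1))) = sqrt(8785 + (-20 - 5*(1 - 6*1)/(3*1))) = sqrt(8785 + (-20 - 5*(1 - 6)/3)) = sqrt(8785 + (-20 - 5*(-5)/3)) = sqrt(8785 + (-20 - 20*(-5/12))) = sqrt(8785 + (-20 + 25/3)) = sqrt(8785 - 35/3) = sqrt(26320/3) = 4*sqrt(4935)/3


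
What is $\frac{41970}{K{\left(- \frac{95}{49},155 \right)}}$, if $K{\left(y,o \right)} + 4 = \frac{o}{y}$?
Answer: $- \frac{159486}{319} \approx -499.96$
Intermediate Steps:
$K{\left(y,o \right)} = -4 + \frac{o}{y}$
$\frac{41970}{K{\left(- \frac{95}{49},155 \right)}} = \frac{41970}{-4 + \frac{155}{\left(-95\right) \frac{1}{49}}} = \frac{41970}{-4 + \frac{155}{- \frac{95}{49}}} = \frac{41970}{-4 + 155 \left(- \frac{49}{95}\right)} = \frac{41970}{-4 - \frac{1519}{19}} = \frac{41970}{- \frac{1595}{19}} = 41970 \left(- \frac{19}{1595}\right) = - \frac{159486}{319}$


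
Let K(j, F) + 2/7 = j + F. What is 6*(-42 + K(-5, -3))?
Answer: -2112/7 ≈ -301.71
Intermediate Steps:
K(j, F) = -2/7 + F + j (K(j, F) = -2/7 + (j + F) = -2/7 + (F + j) = -2/7 + F + j)
6*(-42 + K(-5, -3)) = 6*(-42 + (-2/7 - 3 - 5)) = 6*(-42 - 58/7) = 6*(-352/7) = -2112/7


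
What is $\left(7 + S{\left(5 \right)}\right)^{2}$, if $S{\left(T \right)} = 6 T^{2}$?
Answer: $24649$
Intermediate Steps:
$\left(7 + S{\left(5 \right)}\right)^{2} = \left(7 + 6 \cdot 5^{2}\right)^{2} = \left(7 + 6 \cdot 25\right)^{2} = \left(7 + 150\right)^{2} = 157^{2} = 24649$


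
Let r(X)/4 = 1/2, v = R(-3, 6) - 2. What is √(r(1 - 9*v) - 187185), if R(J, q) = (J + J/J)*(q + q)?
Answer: I*√187183 ≈ 432.65*I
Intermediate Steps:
R(J, q) = 2*q*(1 + J) (R(J, q) = (J + 1)*(2*q) = (1 + J)*(2*q) = 2*q*(1 + J))
v = -26 (v = 2*6*(1 - 3) - 2 = 2*6*(-2) - 2 = -24 - 2 = -26)
r(X) = 2 (r(X) = 4/2 = 4*(½) = 2)
√(r(1 - 9*v) - 187185) = √(2 - 187185) = √(-187183) = I*√187183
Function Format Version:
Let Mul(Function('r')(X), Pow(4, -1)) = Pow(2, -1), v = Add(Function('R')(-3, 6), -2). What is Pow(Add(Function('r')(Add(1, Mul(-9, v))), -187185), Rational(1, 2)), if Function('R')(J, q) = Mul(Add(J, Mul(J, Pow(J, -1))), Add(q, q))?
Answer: Mul(I, Pow(187183, Rational(1, 2))) ≈ Mul(432.65, I)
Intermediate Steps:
Function('R')(J, q) = Mul(2, q, Add(1, J)) (Function('R')(J, q) = Mul(Add(J, 1), Mul(2, q)) = Mul(Add(1, J), Mul(2, q)) = Mul(2, q, Add(1, J)))
v = -26 (v = Add(Mul(2, 6, Add(1, -3)), -2) = Add(Mul(2, 6, -2), -2) = Add(-24, -2) = -26)
Function('r')(X) = 2 (Function('r')(X) = Mul(4, Pow(2, -1)) = Mul(4, Rational(1, 2)) = 2)
Pow(Add(Function('r')(Add(1, Mul(-9, v))), -187185), Rational(1, 2)) = Pow(Add(2, -187185), Rational(1, 2)) = Pow(-187183, Rational(1, 2)) = Mul(I, Pow(187183, Rational(1, 2)))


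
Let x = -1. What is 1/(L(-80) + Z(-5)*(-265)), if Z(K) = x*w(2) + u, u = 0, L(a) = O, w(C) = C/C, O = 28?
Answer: 1/293 ≈ 0.0034130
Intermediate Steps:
w(C) = 1
L(a) = 28
Z(K) = -1 (Z(K) = -1*1 + 0 = -1 + 0 = -1)
1/(L(-80) + Z(-5)*(-265)) = 1/(28 - 1*(-265)) = 1/(28 + 265) = 1/293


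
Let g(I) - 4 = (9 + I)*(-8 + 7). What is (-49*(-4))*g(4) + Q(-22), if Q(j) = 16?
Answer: -1748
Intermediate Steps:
g(I) = -5 - I (g(I) = 4 + (9 + I)*(-8 + 7) = 4 + (9 + I)*(-1) = 4 + (-9 - I) = -5 - I)
(-49*(-4))*g(4) + Q(-22) = (-49*(-4))*(-5 - 1*4) + 16 = 196*(-5 - 4) + 16 = 196*(-9) + 16 = -1764 + 16 = -1748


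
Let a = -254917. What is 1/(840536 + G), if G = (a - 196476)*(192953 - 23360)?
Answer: -1/76552252513 ≈ -1.3063e-11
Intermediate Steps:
G = -76553093049 (G = (-254917 - 196476)*(192953 - 23360) = -451393*169593 = -76553093049)
1/(840536 + G) = 1/(840536 - 76553093049) = 1/(-76552252513) = -1/76552252513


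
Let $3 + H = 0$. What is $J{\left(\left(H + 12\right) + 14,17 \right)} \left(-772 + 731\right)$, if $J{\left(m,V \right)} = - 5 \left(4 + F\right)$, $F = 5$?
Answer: $1845$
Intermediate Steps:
$H = -3$ ($H = -3 + 0 = -3$)
$J{\left(m,V \right)} = -45$ ($J{\left(m,V \right)} = - 5 \left(4 + 5\right) = \left(-5\right) 9 = -45$)
$J{\left(\left(H + 12\right) + 14,17 \right)} \left(-772 + 731\right) = - 45 \left(-772 + 731\right) = \left(-45\right) \left(-41\right) = 1845$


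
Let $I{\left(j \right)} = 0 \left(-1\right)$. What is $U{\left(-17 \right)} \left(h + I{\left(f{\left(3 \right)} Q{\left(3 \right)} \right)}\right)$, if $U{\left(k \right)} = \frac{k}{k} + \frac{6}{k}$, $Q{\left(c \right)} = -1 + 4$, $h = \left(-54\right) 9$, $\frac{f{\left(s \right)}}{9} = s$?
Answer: $- \frac{5346}{17} \approx -314.47$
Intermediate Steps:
$f{\left(s \right)} = 9 s$
$h = -486$
$Q{\left(c \right)} = 3$
$U{\left(k \right)} = 1 + \frac{6}{k}$
$I{\left(j \right)} = 0$
$U{\left(-17 \right)} \left(h + I{\left(f{\left(3 \right)} Q{\left(3 \right)} \right)}\right) = \frac{6 - 17}{-17} \left(-486 + 0\right) = \left(- \frac{1}{17}\right) \left(-11\right) \left(-486\right) = \frac{11}{17} \left(-486\right) = - \frac{5346}{17}$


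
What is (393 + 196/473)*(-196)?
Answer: -36472660/473 ≈ -77109.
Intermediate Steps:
(393 + 196/473)*(-196) = (186085/473)*(-196) = -36472660/473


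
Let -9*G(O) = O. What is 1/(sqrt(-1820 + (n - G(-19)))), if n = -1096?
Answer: -3*I*sqrt(26263)/26263 ≈ -0.018512*I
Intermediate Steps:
G(O) = -O/9
1/(sqrt(-1820 + (n - G(-19)))) = 1/(sqrt(-1820 + (-1096 - (-1)*(-19)/9))) = 1/(sqrt(-1820 + (-1096 - 1*19/9))) = 1/(sqrt(-1820 + (-1096 - 19/9))) = 1/(sqrt(-1820 - 9883/9)) = 1/(sqrt(-26263/9)) = 1/(I*sqrt(26263)/3) = -3*I*sqrt(26263)/26263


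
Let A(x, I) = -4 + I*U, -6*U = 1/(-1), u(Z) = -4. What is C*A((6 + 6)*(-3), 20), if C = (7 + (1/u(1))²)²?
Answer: -12769/384 ≈ -33.253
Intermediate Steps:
U = ⅙ (U = -⅙/(-1) = -⅙*(-1) = ⅙ ≈ 0.16667)
A(x, I) = -4 + I/6 (A(x, I) = -4 + I*(⅙) = -4 + I/6)
C = 12769/256 (C = (7 + (1/(-4))²)² = (7 + (-¼)²)² = (7 + 1/16)² = (113/16)² = 12769/256 ≈ 49.879)
C*A((6 + 6)*(-3), 20) = 12769*(-4 + (⅙)*20)/256 = 12769*(-4 + 10/3)/256 = (12769/256)*(-⅔) = -12769/384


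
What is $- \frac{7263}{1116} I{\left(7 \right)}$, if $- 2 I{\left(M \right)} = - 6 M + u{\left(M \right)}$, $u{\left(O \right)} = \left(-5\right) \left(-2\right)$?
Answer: $- \frac{3228}{31} \approx -104.13$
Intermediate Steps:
$u{\left(O \right)} = 10$
$I{\left(M \right)} = -5 + 3 M$ ($I{\left(M \right)} = - \frac{- 6 M + 10}{2} = - \frac{10 - 6 M}{2} = -5 + 3 M$)
$- \frac{7263}{1116} I{\left(7 \right)} = - \frac{7263}{1116} \left(-5 + 3 \cdot 7\right) = \left(-7263\right) \frac{1}{1116} \left(-5 + 21\right) = \left(- \frac{807}{124}\right) 16 = - \frac{3228}{31}$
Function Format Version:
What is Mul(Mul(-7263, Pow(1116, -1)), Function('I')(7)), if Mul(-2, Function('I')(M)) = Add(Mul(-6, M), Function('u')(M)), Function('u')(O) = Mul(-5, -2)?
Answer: Rational(-3228, 31) ≈ -104.13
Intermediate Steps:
Function('u')(O) = 10
Function('I')(M) = Add(-5, Mul(3, M)) (Function('I')(M) = Mul(Rational(-1, 2), Add(Mul(-6, M), 10)) = Mul(Rational(-1, 2), Add(10, Mul(-6, M))) = Add(-5, Mul(3, M)))
Mul(Mul(-7263, Pow(1116, -1)), Function('I')(7)) = Mul(Mul(-7263, Pow(1116, -1)), Add(-5, Mul(3, 7))) = Mul(Mul(-7263, Rational(1, 1116)), Add(-5, 21)) = Mul(Rational(-807, 124), 16) = Rational(-3228, 31)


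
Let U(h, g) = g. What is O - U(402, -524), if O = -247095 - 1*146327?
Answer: -392898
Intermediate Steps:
O = -393422 (O = -247095 - 146327 = -393422)
O - U(402, -524) = -393422 - 1*(-524) = -393422 + 524 = -392898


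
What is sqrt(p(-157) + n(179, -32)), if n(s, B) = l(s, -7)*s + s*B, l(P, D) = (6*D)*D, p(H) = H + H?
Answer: 6*sqrt(1294) ≈ 215.83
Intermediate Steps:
p(H) = 2*H
l(P, D) = 6*D**2
n(s, B) = 294*s + B*s (n(s, B) = (6*(-7)**2)*s + s*B = (6*49)*s + B*s = 294*s + B*s)
sqrt(p(-157) + n(179, -32)) = sqrt(2*(-157) + 179*(294 - 32)) = sqrt(-314 + 179*262) = sqrt(-314 + 46898) = sqrt(46584) = 6*sqrt(1294)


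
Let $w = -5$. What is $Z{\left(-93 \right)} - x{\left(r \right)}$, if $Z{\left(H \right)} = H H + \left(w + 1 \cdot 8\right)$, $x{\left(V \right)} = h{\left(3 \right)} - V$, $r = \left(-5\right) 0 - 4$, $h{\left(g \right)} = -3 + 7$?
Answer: $8644$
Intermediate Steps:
$h{\left(g \right)} = 4$
$r = -4$ ($r = 0 - 4 = -4$)
$x{\left(V \right)} = 4 - V$
$Z{\left(H \right)} = 3 + H^{2}$ ($Z{\left(H \right)} = H H + \left(-5 + 1 \cdot 8\right) = H^{2} + \left(-5 + 8\right) = H^{2} + 3 = 3 + H^{2}$)
$Z{\left(-93 \right)} - x{\left(r \right)} = \left(3 + \left(-93\right)^{2}\right) - \left(4 - -4\right) = \left(3 + 8649\right) - \left(4 + 4\right) = 8652 - 8 = 8644$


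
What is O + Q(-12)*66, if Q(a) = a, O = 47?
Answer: -745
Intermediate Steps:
O + Q(-12)*66 = 47 - 12*66 = 47 - 792 = -745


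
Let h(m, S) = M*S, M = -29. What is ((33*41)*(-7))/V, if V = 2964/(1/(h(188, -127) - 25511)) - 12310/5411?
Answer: 51247581/350081929222 ≈ 0.00014639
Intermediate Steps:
h(m, S) = -29*S
V = -350081929222/5411 (V = 2964/(1/(-29*(-127) - 25511)) - 12310/5411 = 2964/(1/(3683 - 25511)) - 12310*1/5411 = 2964/(1/(-21828)) - 12310/5411 = 2964/(-1/21828) - 12310/5411 = 2964*(-21828) - 12310/5411 = -64698192 - 12310/5411 = -350081929222/5411 ≈ -6.4698e+7)
((33*41)*(-7))/V = ((33*41)*(-7))/(-350081929222/5411) = (1353*(-7))*(-5411/350081929222) = -9471*(-5411/350081929222) = 51247581/350081929222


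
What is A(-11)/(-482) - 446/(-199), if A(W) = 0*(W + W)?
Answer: 446/199 ≈ 2.2412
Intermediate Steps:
A(W) = 0 (A(W) = 0*(2*W) = 0)
A(-11)/(-482) - 446/(-199) = 0/(-482) - 446/(-199) = 0*(-1/482) - 446*(-1/199) = 0 + 446/199 = 446/199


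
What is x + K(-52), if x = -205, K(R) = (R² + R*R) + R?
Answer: 5151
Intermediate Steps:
K(R) = R + 2*R² (K(R) = (R² + R²) + R = 2*R² + R = R + 2*R²)
x + K(-52) = -205 - 52*(1 + 2*(-52)) = -205 - 52*(1 - 104) = -205 - 52*(-103) = -205 + 5356 = 5151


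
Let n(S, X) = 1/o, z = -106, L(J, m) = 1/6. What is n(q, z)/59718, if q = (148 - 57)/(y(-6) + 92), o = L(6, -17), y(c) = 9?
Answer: 1/9953 ≈ 0.00010047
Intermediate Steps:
L(J, m) = 1/6
o = 1/6 ≈ 0.16667
q = 91/101 (q = (148 - 57)/(9 + 92) = 91/101 ≈ 0.90099)
n(S, X) = 6 (n(S, X) = 1/(1/6) = 6)
n(q, z)/59718 = 6/59718 = 6*(1/59718) = 1/9953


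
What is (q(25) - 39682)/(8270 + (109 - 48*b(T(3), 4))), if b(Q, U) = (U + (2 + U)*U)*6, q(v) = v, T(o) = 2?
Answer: -13219/105 ≈ -125.90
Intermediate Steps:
b(Q, U) = 6*U + 6*U*(2 + U) (b(Q, U) = (U + U*(2 + U))*6 = 6*U + 6*U*(2 + U))
(q(25) - 39682)/(8270 + (109 - 48*b(T(3), 4))) = (25 - 39682)/(8270 + (109 - 288*4*(3 + 4))) = -39657/(8270 + (109 - 288*4*7)) = -39657/(8270 + (109 - 48*168)) = -39657/(8270 + (109 - 8064)) = -39657/(8270 - 7955) = -39657/315 = -39657*1/315 = -13219/105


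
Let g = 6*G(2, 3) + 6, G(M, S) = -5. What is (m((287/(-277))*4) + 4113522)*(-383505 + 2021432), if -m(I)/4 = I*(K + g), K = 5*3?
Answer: 1866261011196582/277 ≈ 6.7374e+12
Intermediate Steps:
g = -24 (g = 6*(-5) + 6 = -30 + 6 = -24)
K = 15
m(I) = 36*I (m(I) = -4*I*(15 - 24) = -4*I*(-9) = -(-36)*I = 36*I)
(m((287/(-277))*4) + 4113522)*(-383505 + 2021432) = (36*((287/(-277))*4) + 4113522)*(-383505 + 2021432) = (36*((287*(-1/277))*4) + 4113522)*1637927 = (36*(-287/277*4) + 4113522)*1637927 = (36*(-1148/277) + 4113522)*1637927 = (-41328/277 + 4113522)*1637927 = (1139404266/277)*1637927 = 1866261011196582/277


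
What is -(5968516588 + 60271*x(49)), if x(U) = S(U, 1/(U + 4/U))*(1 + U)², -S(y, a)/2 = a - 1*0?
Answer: -2867903199828/481 ≈ -5.9624e+9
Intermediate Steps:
S(y, a) = -2*a (S(y, a) = -2*(a - 1*0) = -2*(a + 0) = -2*a)
x(U) = -2*(1 + U)²/(U + 4/U) (x(U) = (-2/(U + 4/U))*(1 + U)² = -2*(1 + U)²/(U + 4/U))
-(5968516588 + 60271*x(49)) = -(5968516588 - 5906558*(1 + 49)²/(4 + 49²)) = -(5968516588 - 14766395000/(4 + 2401)) = -60271/(1/(99028 - 2*49*2500/2405)) = -60271/(1/(99028 - 2*49*2500*1/2405)) = -60271/(1/(99028 - 49000/481)) = -60271/(1/(47583468/481)) = -60271/481/47583468 = -60271*47583468/481 = -2867903199828/481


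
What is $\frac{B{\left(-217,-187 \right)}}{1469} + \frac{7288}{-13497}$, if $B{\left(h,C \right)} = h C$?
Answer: $\frac{536988691}{19827093} \approx 27.084$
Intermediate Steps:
$B{\left(h,C \right)} = C h$
$\frac{B{\left(-217,-187 \right)}}{1469} + \frac{7288}{-13497} = \frac{\left(-187\right) \left(-217\right)}{1469} + \frac{7288}{-13497} = 40579 \cdot \frac{1}{1469} + 7288 \left(- \frac{1}{13497}\right) = \frac{40579}{1469} - \frac{7288}{13497} = \frac{536988691}{19827093}$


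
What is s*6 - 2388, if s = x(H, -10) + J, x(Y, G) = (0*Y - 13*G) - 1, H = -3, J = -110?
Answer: -2274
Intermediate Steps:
x(Y, G) = -1 - 13*G (x(Y, G) = (0 - 13*G) - 1 = -13*G - 1 = -1 - 13*G)
s = 19 (s = (-1 - 13*(-10)) - 110 = (-1 + 130) - 110 = 129 - 110 = 19)
s*6 - 2388 = 19*6 - 2388 = 114 - 2388 = -2274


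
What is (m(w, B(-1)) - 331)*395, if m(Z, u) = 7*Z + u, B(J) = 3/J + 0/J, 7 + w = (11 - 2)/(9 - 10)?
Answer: -176170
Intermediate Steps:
w = -16 (w = -7 + (11 - 2)/(9 - 10) = -7 + 9/(-1) = -7 + 9*(-1) = -7 - 9 = -16)
B(J) = 3/J (B(J) = 3/J + 0 = 3/J)
m(Z, u) = u + 7*Z
(m(w, B(-1)) - 331)*395 = ((3/(-1) + 7*(-16)) - 331)*395 = ((3*(-1) - 112) - 331)*395 = ((-3 - 112) - 331)*395 = (-115 - 331)*395 = -446*395 = -176170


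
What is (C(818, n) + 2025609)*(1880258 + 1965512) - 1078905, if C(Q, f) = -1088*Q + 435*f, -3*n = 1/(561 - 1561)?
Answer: 87347040699633/20 ≈ 4.3674e+12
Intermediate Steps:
n = 1/3000 (n = -1/(3*(561 - 1561)) = -⅓/(-1000) = -⅓*(-1/1000) = 1/3000 ≈ 0.00033333)
(C(818, n) + 2025609)*(1880258 + 1965512) - 1078905 = ((-1088*818 + 435*(1/3000)) + 2025609)*(1880258 + 1965512) - 1078905 = ((-889984 + 29/200) + 2025609)*3845770 - 1078905 = (-177996771/200 + 2025609)*3845770 - 1078905 = (227125029/200)*3845770 - 1078905 = 87347062277733/20 - 1078905 = 87347040699633/20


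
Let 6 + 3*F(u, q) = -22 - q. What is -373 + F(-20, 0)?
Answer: -1147/3 ≈ -382.33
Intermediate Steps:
F(u, q) = -28/3 - q/3 (F(u, q) = -2 + (-22 - q)/3 = -2 + (-22/3 - q/3) = -28/3 - q/3)
-373 + F(-20, 0) = -373 + (-28/3 - ⅓*0) = -373 + (-28/3 + 0) = -373 - 28/3 = -1147/3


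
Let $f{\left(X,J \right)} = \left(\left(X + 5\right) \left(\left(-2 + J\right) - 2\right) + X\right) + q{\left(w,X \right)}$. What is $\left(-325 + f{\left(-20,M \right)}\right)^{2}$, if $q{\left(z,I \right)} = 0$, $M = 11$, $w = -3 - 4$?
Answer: $202500$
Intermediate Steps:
$w = -7$
$f{\left(X,J \right)} = X + \left(-4 + J\right) \left(5 + X\right)$ ($f{\left(X,J \right)} = \left(\left(X + 5\right) \left(\left(-2 + J\right) - 2\right) + X\right) + 0 = \left(\left(5 + X\right) \left(-4 + J\right) + X\right) + 0 = \left(\left(-4 + J\right) \left(5 + X\right) + X\right) + 0 = \left(X + \left(-4 + J\right) \left(5 + X\right)\right) + 0 = X + \left(-4 + J\right) \left(5 + X\right)$)
$\left(-325 + f{\left(-20,M \right)}\right)^{2} = \left(-325 + \left(-20 - -60 + 5 \cdot 11 + 11 \left(-20\right)\right)\right)^{2} = \left(-325 + \left(-20 + 60 + 55 - 220\right)\right)^{2} = \left(-325 - 125\right)^{2} = \left(-450\right)^{2} = 202500$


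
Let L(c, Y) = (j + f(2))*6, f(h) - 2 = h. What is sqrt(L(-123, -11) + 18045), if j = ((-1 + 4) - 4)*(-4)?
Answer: sqrt(18093) ≈ 134.51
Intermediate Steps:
f(h) = 2 + h
j = 4 (j = (3 - 4)*(-4) = -1*(-4) = 4)
L(c, Y) = 48 (L(c, Y) = (4 + (2 + 2))*6 = (4 + 4)*6 = 8*6 = 48)
sqrt(L(-123, -11) + 18045) = sqrt(48 + 18045) = sqrt(18093)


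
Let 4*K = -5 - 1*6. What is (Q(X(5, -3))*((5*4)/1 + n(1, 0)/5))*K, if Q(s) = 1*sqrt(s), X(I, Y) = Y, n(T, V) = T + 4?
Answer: -231*I*sqrt(3)/4 ≈ -100.03*I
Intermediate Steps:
n(T, V) = 4 + T
K = -11/4 (K = (-5 - 1*6)/4 = (-5 - 6)/4 = (1/4)*(-11) = -11/4 ≈ -2.7500)
Q(s) = sqrt(s)
(Q(X(5, -3))*((5*4)/1 + n(1, 0)/5))*K = (sqrt(-3)*((5*4)/1 + (4 + 1)/5))*(-11/4) = ((I*sqrt(3))*(20*1 + 5*(1/5)))*(-11/4) = ((I*sqrt(3))*(20 + 1))*(-11/4) = ((I*sqrt(3))*21)*(-11/4) = (21*I*sqrt(3))*(-11/4) = -231*I*sqrt(3)/4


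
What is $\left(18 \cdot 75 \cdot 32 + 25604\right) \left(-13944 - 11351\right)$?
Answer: $-1740397180$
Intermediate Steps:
$\left(18 \cdot 75 \cdot 32 + 25604\right) \left(-13944 - 11351\right) = \left(1350 \cdot 32 + 25604\right) \left(-25295\right) = \left(43200 + 25604\right) \left(-25295\right) = 68804 \left(-25295\right) = -1740397180$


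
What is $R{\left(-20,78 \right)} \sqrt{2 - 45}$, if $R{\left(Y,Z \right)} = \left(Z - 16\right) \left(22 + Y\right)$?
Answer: $124 i \sqrt{43} \approx 813.12 i$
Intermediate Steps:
$R{\left(Y,Z \right)} = \left(-16 + Z\right) \left(22 + Y\right)$
$R{\left(-20,78 \right)} \sqrt{2 - 45} = \left(-352 - -320 + 22 \cdot 78 - 1560\right) \sqrt{2 - 45} = \left(-352 + 320 + 1716 - 1560\right) \sqrt{-43} = 124 i \sqrt{43}$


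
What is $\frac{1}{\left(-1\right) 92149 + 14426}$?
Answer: $- \frac{1}{77723} \approx -1.2866 \cdot 10^{-5}$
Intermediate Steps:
$\frac{1}{\left(-1\right) 92149 + 14426} = \frac{1}{-92149 + 14426} = \frac{1}{-77723} = - \frac{1}{77723}$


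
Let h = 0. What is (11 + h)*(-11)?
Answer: -121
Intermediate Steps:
(11 + h)*(-11) = (11 + 0)*(-11) = 11*(-11) = -121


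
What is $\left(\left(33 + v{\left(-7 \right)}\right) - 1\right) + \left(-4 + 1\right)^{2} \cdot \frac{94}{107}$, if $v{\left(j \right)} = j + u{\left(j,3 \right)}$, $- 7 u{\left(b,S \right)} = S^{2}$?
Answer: $\frac{23684}{749} \approx 31.621$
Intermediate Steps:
$u{\left(b,S \right)} = - \frac{S^{2}}{7}$
$v{\left(j \right)} = - \frac{9}{7} + j$ ($v{\left(j \right)} = j - \frac{3^{2}}{7} = j - \frac{9}{7} = - \frac{9}{7} + j$)
$\left(\left(33 + v{\left(-7 \right)}\right) - 1\right) + \left(-4 + 1\right)^{2} \cdot \frac{94}{107} = \left(\left(33 - \frac{58}{7}\right) - 1\right) + \left(-4 + 1\right)^{2} \cdot \frac{94}{107} = \left(\left(33 - \frac{58}{7}\right) - 1\right) + \left(-3\right)^{2} \cdot 94 \cdot \frac{1}{107} = \left(\frac{173}{7} - 1\right) + 9 \cdot \frac{94}{107} = \frac{166}{7} + \frac{846}{107} = \frac{23684}{749}$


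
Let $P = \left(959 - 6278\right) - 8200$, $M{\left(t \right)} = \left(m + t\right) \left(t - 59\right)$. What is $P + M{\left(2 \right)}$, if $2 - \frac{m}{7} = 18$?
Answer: $-7249$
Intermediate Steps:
$m = -112$ ($m = 14 - 126 = -112$)
$M{\left(t \right)} = \left(-112 + t\right) \left(-59 + t\right)$ ($M{\left(t \right)} = \left(-112 + t\right) \left(t - 59\right) = \left(-112 + t\right) \left(-59 + t\right)$)
$P = -13519$ ($P = -5319 - 8200 = -13519$)
$P + M{\left(2 \right)} = -13519 + \left(6608 + 2^{2} - 342\right) = -13519 + \left(6608 + 4 - 342\right) = -13519 + 6270 = -7249$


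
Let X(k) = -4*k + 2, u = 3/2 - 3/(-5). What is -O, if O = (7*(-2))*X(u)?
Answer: -448/5 ≈ -89.600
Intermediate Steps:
u = 21/10 (u = 3*(½) - 3*(-⅕) = 3/2 + ⅗ = 21/10 ≈ 2.1000)
X(k) = 2 - 4*k
O = 448/5 (O = (7*(-2))*(2 - 4*21/10) = -14*(2 - 42/5) = -14*(-32/5) = 448/5 ≈ 89.600)
-O = -1*448/5 = -448/5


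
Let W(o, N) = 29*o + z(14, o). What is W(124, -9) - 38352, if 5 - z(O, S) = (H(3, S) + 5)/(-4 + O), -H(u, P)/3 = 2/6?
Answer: -173757/5 ≈ -34751.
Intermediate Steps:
H(u, P) = -1 (H(u, P) = -6/6 = -3*⅓ = -1)
z(O, S) = 5 - 4/(-4 + O) (z(O, S) = 5 - (-1 + 5)/(-4 + O) = 5 - 4/(-4 + O))
W(o, N) = 23/5 + 29*o (W(o, N) = 29*o + (-24 + 5*14)/(-4 + 14) = 29*o + (-24 + 70)/10 = 29*o + (⅒)*46 = 29*o + 23/5 = 23/5 + 29*o)
W(124, -9) - 38352 = (23/5 + 29*124) - 38352 = (23/5 + 3596) - 38352 = 18003/5 - 38352 = -173757/5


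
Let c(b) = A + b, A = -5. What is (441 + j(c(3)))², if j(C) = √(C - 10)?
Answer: 194469 + 1764*I*√3 ≈ 1.9447e+5 + 3055.3*I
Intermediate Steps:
c(b) = -5 + b
j(C) = √(-10 + C)
(441 + j(c(3)))² = (441 + √(-10 + (-5 + 3)))² = (441 + √(-10 - 2))² = (441 + √(-12))² = (441 + 2*I*√3)²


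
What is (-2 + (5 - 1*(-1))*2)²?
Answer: 100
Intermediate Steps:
(-2 + (5 - 1*(-1))*2)² = (-2 + (5 + 1)*2)² = (-2 + 6*2)² = (-2 + 12)² = 10² = 100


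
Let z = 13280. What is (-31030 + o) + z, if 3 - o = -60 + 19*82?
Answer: -19245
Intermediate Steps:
o = -1495 (o = 3 - (-60 + 19*82) = 3 - (-60 + 1558) = 3 - 1*1498 = 3 - 1498 = -1495)
(-31030 + o) + z = (-31030 - 1495) + 13280 = -32525 + 13280 = -19245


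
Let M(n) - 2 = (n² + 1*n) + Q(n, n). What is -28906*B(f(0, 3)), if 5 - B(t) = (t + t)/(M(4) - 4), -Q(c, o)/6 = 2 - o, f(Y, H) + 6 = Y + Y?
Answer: -780462/5 ≈ -1.5609e+5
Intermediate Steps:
f(Y, H) = -6 + 2*Y (f(Y, H) = -6 + (Y + Y) = -6 + 2*Y)
Q(c, o) = -12 + 6*o (Q(c, o) = -6*(2 - o) = -12 + 6*o)
M(n) = -10 + n² + 7*n (M(n) = 2 + ((n² + 1*n) + (-12 + 6*n)) = 2 + ((n² + n) + (-12 + 6*n)) = 2 + ((n + n²) + (-12 + 6*n)) = 2 + (-12 + n² + 7*n) = -10 + n² + 7*n)
B(t) = 5 - t/15 (B(t) = 5 - (t + t)/((-10 + 4² + 7*4) - 4) = 5 - 2*t/((-10 + 16 + 28) - 4) = 5 - 2*t/(34 - 4) = 5 - 2*t/30 = 5 - t/15)
-28906*B(f(0, 3)) = -28906*(5 - (-6 + 2*0)/15) = -28906*(5 - (-6 + 0)/15) = -28906*(5 - 1/15*(-6)) = -28906*(5 + ⅖) = -28906*27/5 = -780462/5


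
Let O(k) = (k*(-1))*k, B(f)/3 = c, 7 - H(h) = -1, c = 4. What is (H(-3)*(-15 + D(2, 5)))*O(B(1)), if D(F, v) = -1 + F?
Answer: 16128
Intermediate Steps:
H(h) = 8 (H(h) = 7 - 1*(-1) = 7 + 1 = 8)
B(f) = 12 (B(f) = 3*4 = 12)
O(k) = -k**2 (O(k) = (-k)*k = -k**2)
(H(-3)*(-15 + D(2, 5)))*O(B(1)) = (8*(-15 + (-1 + 2)))*(-1*12**2) = (8*(-15 + 1))*(-1*144) = (8*(-14))*(-144) = -112*(-144) = 16128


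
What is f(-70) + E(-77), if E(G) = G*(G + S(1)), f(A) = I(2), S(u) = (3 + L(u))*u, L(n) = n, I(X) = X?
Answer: 5623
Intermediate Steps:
S(u) = u*(3 + u) (S(u) = (3 + u)*u = u*(3 + u))
f(A) = 2
E(G) = G*(4 + G) (E(G) = G*(G + 1*(3 + 1)) = G*(G + 1*4) = G*(G + 4) = G*(4 + G))
f(-70) + E(-77) = 2 - 77*(4 - 77) = 2 - 77*(-73) = 2 + 5621 = 5623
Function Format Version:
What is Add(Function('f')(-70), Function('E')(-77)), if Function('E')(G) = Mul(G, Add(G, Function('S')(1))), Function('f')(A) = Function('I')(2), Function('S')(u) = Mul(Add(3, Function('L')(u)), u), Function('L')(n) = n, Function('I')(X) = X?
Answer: 5623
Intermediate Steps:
Function('S')(u) = Mul(u, Add(3, u)) (Function('S')(u) = Mul(Add(3, u), u) = Mul(u, Add(3, u)))
Function('f')(A) = 2
Function('E')(G) = Mul(G, Add(4, G)) (Function('E')(G) = Mul(G, Add(G, Mul(1, Add(3, 1)))) = Mul(G, Add(G, Mul(1, 4))) = Mul(G, Add(G, 4)) = Mul(G, Add(4, G)))
Add(Function('f')(-70), Function('E')(-77)) = Add(2, Mul(-77, Add(4, -77))) = Add(2, Mul(-77, -73)) = Add(2, 5621) = 5623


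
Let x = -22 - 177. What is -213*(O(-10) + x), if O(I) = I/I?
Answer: 42174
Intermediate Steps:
x = -199
O(I) = 1
-213*(O(-10) + x) = -213*(1 - 199) = -213*(-198) = 42174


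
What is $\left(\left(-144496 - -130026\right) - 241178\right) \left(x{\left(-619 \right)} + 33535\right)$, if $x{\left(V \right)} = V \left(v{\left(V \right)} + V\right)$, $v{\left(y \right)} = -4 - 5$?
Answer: $-107951714016$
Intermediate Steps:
$v{\left(y \right)} = -9$ ($v{\left(y \right)} = -4 - 5 = -9$)
$x{\left(V \right)} = V \left(-9 + V\right)$
$\left(\left(-144496 - -130026\right) - 241178\right) \left(x{\left(-619 \right)} + 33535\right) = \left(\left(-144496 - -130026\right) - 241178\right) \left(- 619 \left(-9 - 619\right) + 33535\right) = \left(\left(-144496 + 130026\right) - 241178\right) \left(\left(-619\right) \left(-628\right) + 33535\right) = \left(-14470 - 241178\right) \left(388732 + 33535\right) = \left(-255648\right) 422267 = -107951714016$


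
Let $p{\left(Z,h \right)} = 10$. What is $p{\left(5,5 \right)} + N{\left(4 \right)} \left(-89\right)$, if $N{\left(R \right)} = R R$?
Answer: $-1414$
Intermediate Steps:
$N{\left(R \right)} = R^{2}$
$p{\left(5,5 \right)} + N{\left(4 \right)} \left(-89\right) = 10 + 4^{2} \left(-89\right) = 10 + 16 \left(-89\right) = 10 - 1424 = -1414$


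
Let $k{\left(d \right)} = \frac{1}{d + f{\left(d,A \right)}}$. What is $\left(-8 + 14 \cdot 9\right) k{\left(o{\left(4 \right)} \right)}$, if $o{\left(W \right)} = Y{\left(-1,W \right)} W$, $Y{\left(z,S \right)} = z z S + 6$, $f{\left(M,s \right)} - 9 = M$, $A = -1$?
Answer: $\frac{118}{89} \approx 1.3258$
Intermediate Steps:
$f{\left(M,s \right)} = 9 + M$
$Y{\left(z,S \right)} = 6 + S z^{2}$ ($Y{\left(z,S \right)} = z^{2} S + 6 = S z^{2} + 6 = 6 + S z^{2}$)
$o{\left(W \right)} = W \left(6 + W\right)$ ($o{\left(W \right)} = \left(6 + W \left(-1\right)^{2}\right) W = \left(6 + W 1\right) W = \left(6 + W\right) W = W \left(6 + W\right)$)
$k{\left(d \right)} = \frac{1}{9 + 2 d}$ ($k{\left(d \right)} = \frac{1}{d + \left(9 + d\right)} = \frac{1}{9 + 2 d}$)
$\left(-8 + 14 \cdot 9\right) k{\left(o{\left(4 \right)} \right)} = \frac{-8 + 14 \cdot 9}{9 + 2 \cdot 4 \left(6 + 4\right)} = \frac{-8 + 126}{9 + 2 \cdot 4 \cdot 10} = \frac{118}{9 + 2 \cdot 40} = \frac{118}{9 + 80} = \frac{118}{89}$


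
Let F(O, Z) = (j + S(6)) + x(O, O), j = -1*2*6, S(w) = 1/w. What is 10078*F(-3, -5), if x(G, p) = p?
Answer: -448471/3 ≈ -1.4949e+5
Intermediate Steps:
j = -12 (j = -2*6 = -12)
F(O, Z) = -71/6 + O (F(O, Z) = (-12 + 1/6) + O = (-12 + ⅙) + O = -71/6 + O)
10078*F(-3, -5) = 10078*(-71/6 - 3) = 10078*(-89/6) = -448471/3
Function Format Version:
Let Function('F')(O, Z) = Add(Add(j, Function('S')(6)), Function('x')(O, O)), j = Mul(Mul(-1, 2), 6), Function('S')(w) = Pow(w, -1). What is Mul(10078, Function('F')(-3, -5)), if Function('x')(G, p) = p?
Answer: Rational(-448471, 3) ≈ -1.4949e+5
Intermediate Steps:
j = -12 (j = Mul(-2, 6) = -12)
Function('F')(O, Z) = Add(Rational(-71, 6), O) (Function('F')(O, Z) = Add(Add(-12, Pow(6, -1)), O) = Add(Add(-12, Rational(1, 6)), O) = Add(Rational(-71, 6), O))
Mul(10078, Function('F')(-3, -5)) = Mul(10078, Add(Rational(-71, 6), -3)) = Mul(10078, Rational(-89, 6)) = Rational(-448471, 3)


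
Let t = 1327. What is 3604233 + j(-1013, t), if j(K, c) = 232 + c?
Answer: 3605792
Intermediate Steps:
3604233 + j(-1013, t) = 3604233 + (232 + 1327) = 3604233 + 1559 = 3605792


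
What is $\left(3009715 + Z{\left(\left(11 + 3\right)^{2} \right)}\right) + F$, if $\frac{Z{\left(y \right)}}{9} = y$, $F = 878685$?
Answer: $3890164$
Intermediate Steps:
$Z{\left(y \right)} = 9 y$
$\left(3009715 + Z{\left(\left(11 + 3\right)^{2} \right)}\right) + F = \left(3009715 + 9 \left(11 + 3\right)^{2}\right) + 878685 = \left(3009715 + 9 \cdot 14^{2}\right) + 878685 = \left(3009715 + 9 \cdot 196\right) + 878685 = \left(3009715 + 1764\right) + 878685 = 3011479 + 878685 = 3890164$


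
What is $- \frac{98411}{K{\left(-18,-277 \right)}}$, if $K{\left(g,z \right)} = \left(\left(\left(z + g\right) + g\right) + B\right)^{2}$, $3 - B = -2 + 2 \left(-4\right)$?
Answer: $- \frac{98411}{90000} \approx -1.0935$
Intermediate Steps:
$B = 13$ ($B = 3 - \left(-2 + 2 \left(-4\right)\right) = 3 - \left(-2 - 8\right) = 3 - -10 = 3 + 10 = 13$)
$K{\left(g,z \right)} = \left(13 + z + 2 g\right)^{2}$ ($K{\left(g,z \right)} = \left(\left(\left(z + g\right) + g\right) + 13\right)^{2} = \left(\left(\left(g + z\right) + g\right) + 13\right)^{2} = \left(\left(z + 2 g\right) + 13\right)^{2} = \left(13 + z + 2 g\right)^{2}$)
$- \frac{98411}{K{\left(-18,-277 \right)}} = - \frac{98411}{\left(13 - 277 + 2 \left(-18\right)\right)^{2}} = - \frac{98411}{\left(13 - 277 - 36\right)^{2}} = - \frac{98411}{\left(-300\right)^{2}} = - \frac{98411}{90000}$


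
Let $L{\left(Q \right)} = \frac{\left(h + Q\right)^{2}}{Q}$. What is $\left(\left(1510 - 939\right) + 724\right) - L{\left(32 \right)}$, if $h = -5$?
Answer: $\frac{40711}{32} \approx 1272.2$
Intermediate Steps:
$L{\left(Q \right)} = \frac{\left(-5 + Q\right)^{2}}{Q}$
$\left(\left(1510 - 939\right) + 724\right) - L{\left(32 \right)} = \left(\left(1510 - 939\right) + 724\right) - \frac{\left(-5 + 32\right)^{2}}{32} = \left(571 + 724\right) - \frac{27^{2}}{32} = 1295 - \frac{1}{32} \cdot 729 = 1295 - \frac{729}{32} = \frac{40711}{32}$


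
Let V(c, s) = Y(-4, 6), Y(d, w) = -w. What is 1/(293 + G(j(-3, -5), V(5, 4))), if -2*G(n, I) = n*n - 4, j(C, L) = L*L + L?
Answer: 1/95 ≈ 0.010526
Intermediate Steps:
V(c, s) = -6 (V(c, s) = -1*6 = -6)
j(C, L) = L + L**2 (j(C, L) = L**2 + L = L + L**2)
G(n, I) = 2 - n**2/2 (G(n, I) = -(n*n - 4)/2 = -(n**2 - 4)/2 = -(-4 + n**2)/2 = 2 - n**2/2)
1/(293 + G(j(-3, -5), V(5, 4))) = 1/(293 + (2 - 25*(1 - 5)**2/2)) = 1/(293 + (2 - (-5*(-4))**2/2)) = 1/(293 + (2 - 1/2*20**2)) = 1/(293 + (2 - 1/2*400)) = 1/(293 + (2 - 200)) = 1/(293 - 198) = 1/95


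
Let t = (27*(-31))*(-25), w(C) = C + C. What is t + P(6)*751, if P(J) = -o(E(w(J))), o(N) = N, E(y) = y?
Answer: 11913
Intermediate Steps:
w(C) = 2*C
P(J) = -2*J
t = 20925 (t = -837*(-25) = 20925)
t + P(6)*751 = 20925 - 2*6*751 = 20925 - 12*751 = 20925 - 9012 = 11913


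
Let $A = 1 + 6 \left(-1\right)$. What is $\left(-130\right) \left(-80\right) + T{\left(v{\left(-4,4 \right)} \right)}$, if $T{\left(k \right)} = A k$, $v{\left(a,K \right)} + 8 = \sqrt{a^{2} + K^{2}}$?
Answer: $10440 - 20 \sqrt{2} \approx 10412.0$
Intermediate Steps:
$A = -5$ ($A = 1 - 6 = -5$)
$v{\left(a,K \right)} = -8 + \sqrt{K^{2} + a^{2}}$ ($v{\left(a,K \right)} = -8 + \sqrt{a^{2} + K^{2}} = -8 + \sqrt{K^{2} + a^{2}}$)
$T{\left(k \right)} = - 5 k$
$\left(-130\right) \left(-80\right) + T{\left(v{\left(-4,4 \right)} \right)} = \left(-130\right) \left(-80\right) - 5 \left(-8 + \sqrt{4^{2} + \left(-4\right)^{2}}\right) = 10400 - 5 \left(-8 + \sqrt{16 + 16}\right) = 10400 - 5 \left(-8 + \sqrt{32}\right) = 10400 - 5 \left(-8 + 4 \sqrt{2}\right) = 10400 + \left(40 - 20 \sqrt{2}\right) = 10440 - 20 \sqrt{2}$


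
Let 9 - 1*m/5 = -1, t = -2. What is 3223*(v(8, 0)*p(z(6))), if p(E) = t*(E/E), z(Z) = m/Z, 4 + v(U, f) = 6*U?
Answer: -283624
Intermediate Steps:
m = 50 (m = 45 - 5*(-1) = 45 + 5 = 50)
v(U, f) = -4 + 6*U
z(Z) = 50/Z
p(E) = -2 (p(E) = -2*E/E = -2*1 = -2)
3223*(v(8, 0)*p(z(6))) = 3223*((-4 + 6*8)*(-2)) = 3223*((-4 + 48)*(-2)) = 3223*(44*(-2)) = 3223*(-88) = -283624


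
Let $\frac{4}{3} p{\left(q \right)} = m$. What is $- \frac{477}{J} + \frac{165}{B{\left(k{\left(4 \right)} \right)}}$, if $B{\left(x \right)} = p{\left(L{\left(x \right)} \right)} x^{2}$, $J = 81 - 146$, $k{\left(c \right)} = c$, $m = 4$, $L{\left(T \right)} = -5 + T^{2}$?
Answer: $\frac{11207}{1040} \approx 10.776$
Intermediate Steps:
$p{\left(q \right)} = 3$ ($p{\left(q \right)} = \frac{3}{4} \cdot 4 = 3$)
$J = -65$ ($J = 81 - 146 = -65$)
$B{\left(x \right)} = 3 x^{2}$
$- \frac{477}{J} + \frac{165}{B{\left(k{\left(4 \right)} \right)}} = - \frac{477}{-65} + \frac{165}{3 \cdot 4^{2}} = \left(-477\right) \left(- \frac{1}{65}\right) + \frac{165}{3 \cdot 16} = \frac{477}{65} + \frac{165}{48} = \frac{477}{65} + 165 \cdot \frac{1}{48} = \frac{477}{65} + \frac{55}{16} = \frac{11207}{1040}$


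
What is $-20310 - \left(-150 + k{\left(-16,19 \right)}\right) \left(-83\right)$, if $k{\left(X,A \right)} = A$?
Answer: $-31183$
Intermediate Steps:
$-20310 - \left(-150 + k{\left(-16,19 \right)}\right) \left(-83\right) = -20310 - \left(-150 + 19\right) \left(-83\right) = -20310 - \left(-131\right) \left(-83\right) = -20310 - 10873 = -31183$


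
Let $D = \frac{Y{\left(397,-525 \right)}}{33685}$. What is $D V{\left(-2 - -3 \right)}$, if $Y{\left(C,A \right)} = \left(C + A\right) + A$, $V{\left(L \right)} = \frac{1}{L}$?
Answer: $- \frac{653}{33685} \approx -0.019385$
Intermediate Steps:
$Y{\left(C,A \right)} = C + 2 A$ ($Y{\left(C,A \right)} = \left(A + C\right) + A = C + 2 A$)
$D = - \frac{653}{33685}$ ($D = \frac{397 + 2 \left(-525\right)}{33685} = \left(397 - 1050\right) \frac{1}{33685} = \left(-653\right) \frac{1}{33685} = - \frac{653}{33685} \approx -0.019385$)
$D V{\left(-2 - -3 \right)} = - \frac{653}{33685 \left(-2 - -3\right)} = - \frac{653}{33685 \left(-2 + 3\right)} = - \frac{653}{33685 \cdot 1} = \left(- \frac{653}{33685}\right) 1 = - \frac{653}{33685}$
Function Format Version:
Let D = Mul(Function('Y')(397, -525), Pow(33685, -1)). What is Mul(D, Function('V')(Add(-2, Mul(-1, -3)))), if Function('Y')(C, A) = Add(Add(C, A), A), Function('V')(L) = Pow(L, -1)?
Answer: Rational(-653, 33685) ≈ -0.019385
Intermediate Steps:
Function('Y')(C, A) = Add(C, Mul(2, A)) (Function('Y')(C, A) = Add(Add(A, C), A) = Add(C, Mul(2, A)))
D = Rational(-653, 33685) (D = Mul(Add(397, Mul(2, -525)), Pow(33685, -1)) = Mul(Add(397, -1050), Rational(1, 33685)) = Mul(-653, Rational(1, 33685)) = Rational(-653, 33685) ≈ -0.019385)
Mul(D, Function('V')(Add(-2, Mul(-1, -3)))) = Mul(Rational(-653, 33685), Pow(Add(-2, Mul(-1, -3)), -1)) = Mul(Rational(-653, 33685), Pow(Add(-2, 3), -1)) = Mul(Rational(-653, 33685), Pow(1, -1)) = Mul(Rational(-653, 33685), 1) = Rational(-653, 33685)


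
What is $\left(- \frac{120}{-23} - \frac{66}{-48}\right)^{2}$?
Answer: $\frac{1471369}{33856} \approx 43.46$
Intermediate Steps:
$\left(- \frac{120}{-23} - \frac{66}{-48}\right)^{2} = \left(\left(-120\right) \left(- \frac{1}{23}\right) - - \frac{11}{8}\right)^{2} = \left(\frac{120}{23} + \frac{11}{8}\right)^{2} = \left(\frac{1213}{184}\right)^{2} = \frac{1471369}{33856}$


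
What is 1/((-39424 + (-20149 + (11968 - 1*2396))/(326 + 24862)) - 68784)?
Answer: -25188/2725553681 ≈ -9.2414e-6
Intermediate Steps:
1/((-39424 + (-20149 + (11968 - 1*2396))/(326 + 24862)) - 68784) = 1/((-39424 + (-20149 + (11968 - 2396))/25188) - 68784) = 1/((-39424 + (-20149 + 9572)*(1/25188)) - 68784) = 1/((-39424 - 10577*1/25188) - 68784) = 1/((-39424 - 10577/25188) - 68784) = 1/(-993022289/25188 - 68784) = 1/(-2725553681/25188) = -25188/2725553681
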